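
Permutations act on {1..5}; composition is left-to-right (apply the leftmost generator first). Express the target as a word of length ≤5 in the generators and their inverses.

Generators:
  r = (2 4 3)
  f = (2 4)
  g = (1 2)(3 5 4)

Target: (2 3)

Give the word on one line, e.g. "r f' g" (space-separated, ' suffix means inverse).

  after r': (2 3 4)
  after f: (2 3)
  after r': (2 4)
  after r': (3 4)
  after r': (2 3)

r' f r' r' r'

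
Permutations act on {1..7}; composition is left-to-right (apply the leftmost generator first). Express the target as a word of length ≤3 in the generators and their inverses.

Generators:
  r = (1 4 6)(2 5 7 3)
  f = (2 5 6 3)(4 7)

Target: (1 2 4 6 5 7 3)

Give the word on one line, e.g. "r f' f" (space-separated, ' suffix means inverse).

r' f' r'

  after r': (1 6 4)(2 3 7 5)
  after f': (1 5 3 4)(2 6 7)
  after r': (1 2 4 6 5 7 3)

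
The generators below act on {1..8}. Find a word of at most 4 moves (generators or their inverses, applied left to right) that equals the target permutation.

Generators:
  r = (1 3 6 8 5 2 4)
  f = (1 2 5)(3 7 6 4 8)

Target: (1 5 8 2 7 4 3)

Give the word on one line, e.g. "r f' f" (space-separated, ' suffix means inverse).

f' r f

  after f': (1 5 2)(3 8 4 6 7)
  after r: (1 2 3 5 4 8)(6 7)
  after f: (1 5 8 2 7 4 3)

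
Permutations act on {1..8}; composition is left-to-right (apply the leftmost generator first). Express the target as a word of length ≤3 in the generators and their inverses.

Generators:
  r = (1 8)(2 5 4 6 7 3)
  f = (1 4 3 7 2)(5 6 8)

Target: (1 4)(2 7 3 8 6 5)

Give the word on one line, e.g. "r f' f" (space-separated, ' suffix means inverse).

r f r

  after r: (1 8)(2 5 4 6 7 3)
  after f: (1 5 3)(2 6)(4 8)
  after r: (1 4)(2 7 3 8 6 5)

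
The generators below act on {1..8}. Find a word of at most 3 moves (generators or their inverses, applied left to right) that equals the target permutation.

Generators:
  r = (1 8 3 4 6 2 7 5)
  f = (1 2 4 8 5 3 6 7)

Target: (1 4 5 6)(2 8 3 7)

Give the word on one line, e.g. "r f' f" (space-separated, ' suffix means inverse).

  after f: (1 2 4 8 5 3 6 7)
  after f: (1 4 5 6)(2 8 3 7)

f f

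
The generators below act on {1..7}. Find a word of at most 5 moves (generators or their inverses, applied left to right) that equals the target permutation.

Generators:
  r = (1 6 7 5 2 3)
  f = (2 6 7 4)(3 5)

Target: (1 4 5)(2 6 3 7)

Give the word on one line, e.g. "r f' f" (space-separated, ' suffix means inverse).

f' r f f

  after f': (2 4 7 6)(3 5)
  after r: (1 6 3 2 4 5)
  after f: (1 7 4 3 6 5)
  after f: (1 4 5)(2 6 3 7)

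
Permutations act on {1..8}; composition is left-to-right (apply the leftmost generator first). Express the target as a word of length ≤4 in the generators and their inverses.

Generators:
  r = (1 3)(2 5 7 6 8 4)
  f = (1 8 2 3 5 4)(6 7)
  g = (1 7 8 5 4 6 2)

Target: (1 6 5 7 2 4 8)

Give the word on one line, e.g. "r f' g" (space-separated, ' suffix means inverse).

  after g': (1 2 6 4 5 8 7)
  after g': (1 6 5 7 2 4 8)

g' g'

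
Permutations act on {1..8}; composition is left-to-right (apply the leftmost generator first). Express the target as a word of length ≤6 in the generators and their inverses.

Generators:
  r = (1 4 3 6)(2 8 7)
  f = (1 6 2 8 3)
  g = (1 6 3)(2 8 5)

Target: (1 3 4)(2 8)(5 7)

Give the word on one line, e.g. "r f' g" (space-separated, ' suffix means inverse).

g' r' g' g' r

  after g': (1 3 6)(2 5 8)
  after r': (1 4)(2 5)(7 8)
  after g': (1 4 3 6)(2 8 7)
  after g': (1 4 6 3)(5 8 7)
  after r: (1 3 4)(2 8)(5 7)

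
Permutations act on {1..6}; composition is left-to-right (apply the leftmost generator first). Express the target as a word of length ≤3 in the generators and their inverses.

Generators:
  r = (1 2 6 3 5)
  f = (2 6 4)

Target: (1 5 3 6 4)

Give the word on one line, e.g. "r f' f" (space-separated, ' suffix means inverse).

f r'

  after f: (2 6 4)
  after r': (1 5 3 6 4)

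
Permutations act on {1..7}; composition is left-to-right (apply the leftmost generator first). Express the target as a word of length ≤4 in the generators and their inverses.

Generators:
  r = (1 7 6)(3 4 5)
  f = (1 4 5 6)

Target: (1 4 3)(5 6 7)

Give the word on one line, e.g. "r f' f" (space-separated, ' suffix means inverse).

r' f f

  after r': (1 6 7)(3 5 4)
  after f: (3 6 7 4)
  after f: (1 4 3)(5 6 7)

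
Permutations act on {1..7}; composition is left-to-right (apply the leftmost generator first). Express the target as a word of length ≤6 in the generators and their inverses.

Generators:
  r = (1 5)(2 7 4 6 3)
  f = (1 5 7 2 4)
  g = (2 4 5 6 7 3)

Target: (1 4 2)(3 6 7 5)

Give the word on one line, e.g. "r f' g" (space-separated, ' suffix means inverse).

  after f': (1 4 2 7 5)
  after r: (1 6 3 2 4 7)
  after g: (1 7)(2 5 6)(3 4)
  after r: (1 4 2)(3 6 7 5)

f' r g r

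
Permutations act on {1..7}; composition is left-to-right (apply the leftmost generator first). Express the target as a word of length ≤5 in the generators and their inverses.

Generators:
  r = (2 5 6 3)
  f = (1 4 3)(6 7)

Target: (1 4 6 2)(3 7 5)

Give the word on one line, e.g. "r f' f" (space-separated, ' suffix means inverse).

  after r': (2 3 6 5)
  after f: (1 4 3 7 6 5 2)
  after r': (1 4 6 2)(3 7 5)

r' f r'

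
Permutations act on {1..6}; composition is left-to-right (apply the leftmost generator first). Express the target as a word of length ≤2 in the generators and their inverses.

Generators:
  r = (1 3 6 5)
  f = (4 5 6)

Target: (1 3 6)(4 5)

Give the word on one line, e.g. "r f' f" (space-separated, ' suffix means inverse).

f' r

  after f': (4 6 5)
  after r: (1 3 6)(4 5)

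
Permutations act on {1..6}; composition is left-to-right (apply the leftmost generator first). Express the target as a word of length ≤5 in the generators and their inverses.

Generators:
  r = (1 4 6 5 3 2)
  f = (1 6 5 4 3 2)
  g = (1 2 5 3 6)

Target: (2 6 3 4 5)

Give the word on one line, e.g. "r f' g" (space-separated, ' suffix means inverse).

g f f g

  after g: (1 2 5 3 6)
  after f: (2 4 3 5)
  after f: (1 6 5)(2 3 4)
  after g: (2 6 3 4 5)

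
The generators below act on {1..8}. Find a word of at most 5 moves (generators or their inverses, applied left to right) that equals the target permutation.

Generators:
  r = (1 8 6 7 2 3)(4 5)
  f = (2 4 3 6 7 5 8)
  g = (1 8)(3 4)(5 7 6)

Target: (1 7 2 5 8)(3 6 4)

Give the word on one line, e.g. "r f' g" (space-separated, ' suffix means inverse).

r' g r' f'

  after r': (1 3 2 7 6 8)(4 5)
  after g: (1 4 7 5 3 2 6)
  after r': (1 5 2 8)(3 7 4 6)
  after f': (1 7 2 5 8)(3 6 4)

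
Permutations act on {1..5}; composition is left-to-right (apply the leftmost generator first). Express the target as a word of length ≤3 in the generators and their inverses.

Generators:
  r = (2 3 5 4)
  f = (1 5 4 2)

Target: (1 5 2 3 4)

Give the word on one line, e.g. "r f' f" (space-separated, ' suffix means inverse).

r f

  after r: (2 3 5 4)
  after f: (1 5 2 3 4)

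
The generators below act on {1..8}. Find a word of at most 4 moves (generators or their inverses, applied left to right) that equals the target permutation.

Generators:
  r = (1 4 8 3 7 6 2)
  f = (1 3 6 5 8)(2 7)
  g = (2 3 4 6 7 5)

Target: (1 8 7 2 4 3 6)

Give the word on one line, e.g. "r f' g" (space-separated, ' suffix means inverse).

  after r: (1 4 8 3 7 6 2)
  after r: (1 8 7 2 4 3 6)

r r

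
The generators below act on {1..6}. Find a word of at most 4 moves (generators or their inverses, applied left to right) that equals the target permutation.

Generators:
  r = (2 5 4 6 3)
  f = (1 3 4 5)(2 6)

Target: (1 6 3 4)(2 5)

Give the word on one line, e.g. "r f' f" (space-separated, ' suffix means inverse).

  after f': (1 5 4 3)(2 6)
  after f': (1 4)(3 5)
  after r: (1 6 3 4)(2 5)

f' f' r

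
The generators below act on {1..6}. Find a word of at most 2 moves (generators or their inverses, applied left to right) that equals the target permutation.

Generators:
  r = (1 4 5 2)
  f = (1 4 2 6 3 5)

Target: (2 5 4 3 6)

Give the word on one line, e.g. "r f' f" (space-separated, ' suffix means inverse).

r f'

  after r: (1 4 5 2)
  after f': (2 5 4 3 6)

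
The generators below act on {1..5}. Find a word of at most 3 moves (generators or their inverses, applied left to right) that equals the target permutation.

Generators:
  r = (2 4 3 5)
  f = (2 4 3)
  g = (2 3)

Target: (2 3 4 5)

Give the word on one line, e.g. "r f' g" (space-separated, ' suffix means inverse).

f' r' f

  after f': (2 3 4)
  after r': (2 4 5 3)
  after f: (2 3 4 5)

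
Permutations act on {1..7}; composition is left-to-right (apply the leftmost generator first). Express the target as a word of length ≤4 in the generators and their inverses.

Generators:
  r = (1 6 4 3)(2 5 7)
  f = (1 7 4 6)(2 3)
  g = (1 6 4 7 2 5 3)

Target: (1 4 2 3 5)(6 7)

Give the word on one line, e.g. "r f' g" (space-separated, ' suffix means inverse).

  after r': (1 3 4 6)(2 7 5)
  after g: (3 7)
  after g: (1 6 4 7)(2 5 3)
  after g: (1 4 2 3 5)(6 7)

r' g g g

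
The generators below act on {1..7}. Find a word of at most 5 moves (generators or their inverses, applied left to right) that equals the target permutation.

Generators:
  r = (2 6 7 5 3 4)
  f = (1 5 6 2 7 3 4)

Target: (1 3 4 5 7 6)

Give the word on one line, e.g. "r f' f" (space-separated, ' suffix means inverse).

  after f: (1 5 6 2 7 3 4)
  after r': (1 7 5 2 6 4)
  after f: (1 3 4 5 7 6)

f r' f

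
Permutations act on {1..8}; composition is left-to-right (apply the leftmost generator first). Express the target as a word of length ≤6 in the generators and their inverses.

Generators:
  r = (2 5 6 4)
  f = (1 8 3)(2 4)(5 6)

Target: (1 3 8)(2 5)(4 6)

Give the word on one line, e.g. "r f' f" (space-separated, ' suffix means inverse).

  after f: (1 8 3)(2 4)(5 6)
  after r': (1 8 3)(2 6)
  after r': (1 8 3)(2 5)(4 6)
  after f': (2 6)(4 5)
  after f': (1 3 8)(2 5)(4 6)

f r' r' f' f'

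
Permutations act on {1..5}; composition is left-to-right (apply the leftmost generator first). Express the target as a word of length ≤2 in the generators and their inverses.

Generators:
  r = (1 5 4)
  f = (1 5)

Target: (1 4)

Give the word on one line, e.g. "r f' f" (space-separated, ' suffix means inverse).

  after f: (1 5)
  after r: (1 4)

f r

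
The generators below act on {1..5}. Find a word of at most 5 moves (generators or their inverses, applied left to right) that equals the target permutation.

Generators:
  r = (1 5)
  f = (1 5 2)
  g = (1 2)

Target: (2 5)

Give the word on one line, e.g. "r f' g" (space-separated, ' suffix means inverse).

  after f': (1 2 5)
  after g: (2 5)
  after r': (1 5 2)
  after r': (2 5)

f' g r' r'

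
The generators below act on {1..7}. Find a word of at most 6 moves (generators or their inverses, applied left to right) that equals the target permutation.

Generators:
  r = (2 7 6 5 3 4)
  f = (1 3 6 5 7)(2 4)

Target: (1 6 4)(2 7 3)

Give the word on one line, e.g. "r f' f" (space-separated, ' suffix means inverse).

  after r: (2 7 6 5 3 4)
  after f: (1 3 2)(5 6 7)
  after r': (1 5 7 6 2)(3 4)
  after f': (1 6 4)(2 7 3)

r f r' f'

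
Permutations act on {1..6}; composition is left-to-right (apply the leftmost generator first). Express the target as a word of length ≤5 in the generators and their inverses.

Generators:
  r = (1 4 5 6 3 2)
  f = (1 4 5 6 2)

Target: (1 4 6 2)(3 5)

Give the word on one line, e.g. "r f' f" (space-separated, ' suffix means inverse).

  after f': (1 2 6 5 4)
  after f': (1 6 4 2 5)
  after r': (1 5 2 4 3 6)
  after r': (1 4 6 2)(3 5)

f' f' r' r'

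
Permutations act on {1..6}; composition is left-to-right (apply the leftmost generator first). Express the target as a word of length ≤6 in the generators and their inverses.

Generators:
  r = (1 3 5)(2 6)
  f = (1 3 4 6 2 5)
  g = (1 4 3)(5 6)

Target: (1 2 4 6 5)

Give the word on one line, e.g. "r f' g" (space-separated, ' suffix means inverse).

r' g r g

  after r': (1 5 3)(2 6)
  after g: (1 6 2 5)(3 4)
  after r: (1 2)(3 4 5)
  after g: (1 2 4 6 5)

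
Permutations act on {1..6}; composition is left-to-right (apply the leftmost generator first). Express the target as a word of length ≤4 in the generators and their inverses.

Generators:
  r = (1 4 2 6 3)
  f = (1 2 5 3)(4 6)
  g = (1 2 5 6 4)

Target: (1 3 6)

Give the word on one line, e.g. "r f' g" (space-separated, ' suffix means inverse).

f' g

  after f': (1 3 5 2)(4 6)
  after g: (1 3 6)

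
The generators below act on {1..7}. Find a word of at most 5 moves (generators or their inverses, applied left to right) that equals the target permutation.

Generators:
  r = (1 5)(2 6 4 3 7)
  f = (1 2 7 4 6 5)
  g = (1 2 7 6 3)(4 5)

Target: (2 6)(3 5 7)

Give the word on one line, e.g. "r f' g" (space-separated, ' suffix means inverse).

  after g': (1 3 6 7 2)(4 5)
  after g': (1 6 2 3 7)
  after r: (1 4 3 2 7 5)
  after g': (1 5 3)(4 6 7)
  after r: (2 6)(3 5 7)

g' g' r g' r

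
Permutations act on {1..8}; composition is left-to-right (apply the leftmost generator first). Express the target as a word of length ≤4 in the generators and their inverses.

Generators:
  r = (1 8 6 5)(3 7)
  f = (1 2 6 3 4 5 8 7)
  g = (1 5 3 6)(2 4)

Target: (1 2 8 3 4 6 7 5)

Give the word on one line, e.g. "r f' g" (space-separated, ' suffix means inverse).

f r'

  after f: (1 2 6 3 4 5 8 7)
  after r': (1 2 8 3 4 6 7 5)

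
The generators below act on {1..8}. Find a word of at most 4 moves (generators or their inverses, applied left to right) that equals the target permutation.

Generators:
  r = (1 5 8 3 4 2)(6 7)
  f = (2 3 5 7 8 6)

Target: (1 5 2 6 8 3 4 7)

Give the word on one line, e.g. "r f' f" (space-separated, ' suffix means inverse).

f' r' f f

  after f': (2 6 8 7 5 3)
  after r': (1 2 7)(3 4)(5 8 6)
  after f: (1 3 4 5 6 7)(2 8)
  after f: (1 5 2 6 8 3 4 7)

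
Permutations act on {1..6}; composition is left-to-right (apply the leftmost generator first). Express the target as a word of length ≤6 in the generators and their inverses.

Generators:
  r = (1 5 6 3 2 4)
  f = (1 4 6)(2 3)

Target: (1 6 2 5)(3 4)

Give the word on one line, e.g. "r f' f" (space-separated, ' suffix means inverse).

r f r' f'

  after r: (1 5 6 3 2 4)
  after f: (1 5)(2 6)
  after r': (2 5 4)(3 6)
  after f': (1 6 2 5)(3 4)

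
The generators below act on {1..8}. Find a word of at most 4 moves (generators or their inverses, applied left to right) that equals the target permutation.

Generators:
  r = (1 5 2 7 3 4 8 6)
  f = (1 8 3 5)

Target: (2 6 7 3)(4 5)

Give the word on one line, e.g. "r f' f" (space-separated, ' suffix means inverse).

  after r': (1 6 8 4 3 7 2 5)
  after f: (1 6 3 7 2)(4 5 8)
  after r': (1 8 3 2 6 7 5 4)
  after f': (2 6 7 3)(4 5)

r' f r' f'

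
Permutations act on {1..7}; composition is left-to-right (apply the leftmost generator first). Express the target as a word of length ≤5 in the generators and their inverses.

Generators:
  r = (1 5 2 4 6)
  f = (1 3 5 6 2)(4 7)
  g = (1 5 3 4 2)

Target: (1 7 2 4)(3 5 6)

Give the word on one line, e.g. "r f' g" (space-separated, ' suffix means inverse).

f' r' f' g f

  after f': (1 2 6 5 3)(4 7)
  after r': (1 5 3 6)(2 4 7)
  after f': (1 3 5)(2 7 6)
  after g: (1 4 2 7 6)
  after f: (1 7 2 4)(3 5 6)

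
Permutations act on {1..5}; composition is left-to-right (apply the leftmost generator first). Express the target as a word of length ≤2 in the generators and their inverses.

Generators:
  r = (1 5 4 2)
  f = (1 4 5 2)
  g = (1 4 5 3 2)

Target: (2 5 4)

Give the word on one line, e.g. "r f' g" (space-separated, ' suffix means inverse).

  after r': (1 2 4 5)
  after f: (2 5 4)

r' f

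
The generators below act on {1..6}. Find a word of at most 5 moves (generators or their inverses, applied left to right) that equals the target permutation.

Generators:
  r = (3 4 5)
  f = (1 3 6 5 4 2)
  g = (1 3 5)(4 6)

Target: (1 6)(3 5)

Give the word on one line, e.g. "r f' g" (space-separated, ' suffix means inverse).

  after r': (3 5 4)
  after g': (1 5 6 4)
  after r': (1 4)(3 5 6)
  after g': (1 6)(4 5)
  after r': (1 6)(3 5)

r' g' r' g' r'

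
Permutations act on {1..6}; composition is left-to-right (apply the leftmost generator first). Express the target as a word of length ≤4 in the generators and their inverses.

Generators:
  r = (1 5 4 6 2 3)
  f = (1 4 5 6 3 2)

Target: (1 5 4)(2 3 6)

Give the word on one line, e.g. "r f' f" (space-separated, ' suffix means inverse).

r f r' f

  after r: (1 5 4 6 2 3)
  after f: (1 6)(3 4)
  after r': (1 4 2 6 3 5)
  after f: (1 5 4)(2 3 6)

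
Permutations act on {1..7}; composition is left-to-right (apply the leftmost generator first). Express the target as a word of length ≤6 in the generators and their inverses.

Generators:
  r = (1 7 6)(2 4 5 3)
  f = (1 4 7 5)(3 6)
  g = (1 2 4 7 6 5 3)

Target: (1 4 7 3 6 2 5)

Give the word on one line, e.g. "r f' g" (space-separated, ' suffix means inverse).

f' g g f

  after f': (1 5 7 4)(3 6)
  after g: (1 3 5 6)(2 4)
  after g: (2 7 6)
  after f: (1 4 7 3 6 2 5)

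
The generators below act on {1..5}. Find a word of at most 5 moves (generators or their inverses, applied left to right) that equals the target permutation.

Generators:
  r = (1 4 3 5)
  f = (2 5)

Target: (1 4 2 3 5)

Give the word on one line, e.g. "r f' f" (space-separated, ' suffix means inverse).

r r f' r'

  after r: (1 4 3 5)
  after r: (1 3)(4 5)
  after f': (1 3)(2 5 4)
  after r': (1 4 2 3 5)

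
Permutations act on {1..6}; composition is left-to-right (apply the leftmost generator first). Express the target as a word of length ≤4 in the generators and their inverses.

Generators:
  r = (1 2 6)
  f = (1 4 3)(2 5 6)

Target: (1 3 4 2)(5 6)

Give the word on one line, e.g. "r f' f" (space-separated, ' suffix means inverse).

f' r

  after f': (1 3 4)(2 6 5)
  after r: (1 3 4 2)(5 6)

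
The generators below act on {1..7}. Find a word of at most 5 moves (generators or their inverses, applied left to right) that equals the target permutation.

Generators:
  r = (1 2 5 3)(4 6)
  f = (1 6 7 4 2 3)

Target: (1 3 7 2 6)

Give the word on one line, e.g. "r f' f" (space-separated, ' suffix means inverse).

  after r: (1 2 5 3)(4 6)
  after r: (1 5)(2 3)
  after f': (1 5 3 4 7 6)
  after f': (1 5 2 4 6 3 7)
  after r: (1 3 7 2 6)

r r f' f' r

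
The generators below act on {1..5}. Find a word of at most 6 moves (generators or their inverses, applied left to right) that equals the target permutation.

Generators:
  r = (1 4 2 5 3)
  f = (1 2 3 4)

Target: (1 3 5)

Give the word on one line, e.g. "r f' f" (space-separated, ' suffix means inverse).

r f r f'

  after r: (1 4 2 5 3)
  after f: (2 5 4 3)
  after r: (1 4)(2 3 5)
  after f': (1 3 5)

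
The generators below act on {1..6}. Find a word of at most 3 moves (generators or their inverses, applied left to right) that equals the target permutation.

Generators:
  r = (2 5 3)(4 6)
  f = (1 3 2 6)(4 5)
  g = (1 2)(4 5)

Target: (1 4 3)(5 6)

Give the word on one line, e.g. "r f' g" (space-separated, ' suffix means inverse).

  after f': (1 6 2 3)(4 5)
  after r: (1 4 3)(5 6)

f' r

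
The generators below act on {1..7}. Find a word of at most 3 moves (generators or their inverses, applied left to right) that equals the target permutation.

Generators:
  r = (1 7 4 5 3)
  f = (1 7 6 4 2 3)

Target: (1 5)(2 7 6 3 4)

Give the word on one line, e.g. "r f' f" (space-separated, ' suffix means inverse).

f r r

  after f: (1 7 6 4 2 3)
  after r: (1 4 2)(3 7 6 5)
  after r: (1 5)(2 7 6 3 4)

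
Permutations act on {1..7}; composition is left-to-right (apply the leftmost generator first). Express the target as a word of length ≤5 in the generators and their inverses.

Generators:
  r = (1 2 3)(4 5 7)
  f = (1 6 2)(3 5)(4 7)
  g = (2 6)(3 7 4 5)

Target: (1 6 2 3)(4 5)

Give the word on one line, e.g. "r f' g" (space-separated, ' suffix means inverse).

g' f r

  after g': (2 6)(3 5 4 7)
  after f: (1 6)(5 7)
  after r: (1 6 2 3)(4 5)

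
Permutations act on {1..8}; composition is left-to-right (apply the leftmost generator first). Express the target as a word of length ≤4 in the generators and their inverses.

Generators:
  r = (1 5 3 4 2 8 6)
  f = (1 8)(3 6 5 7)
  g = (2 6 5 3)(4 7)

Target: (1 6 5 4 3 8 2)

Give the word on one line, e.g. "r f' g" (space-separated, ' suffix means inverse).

  after g': (2 3 5 6)(4 7)
  after g': (2 5)(3 6)
  after r': (1 6 5 4 3 8 2)

g' g' r'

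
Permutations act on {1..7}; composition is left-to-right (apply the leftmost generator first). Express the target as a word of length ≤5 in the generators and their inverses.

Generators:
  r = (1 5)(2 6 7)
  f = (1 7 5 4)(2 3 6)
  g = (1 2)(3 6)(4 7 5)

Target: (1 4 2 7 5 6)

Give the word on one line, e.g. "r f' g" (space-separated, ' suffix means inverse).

  after r': (1 5)(2 7 6)
  after g: (1 4 7 3 6)(2 5)
  after f: (2 4 5 3)(6 7)
  after r: (1 5 3 6 2 4)
  after g: (1 4 2 7 5 6)

r' g f r g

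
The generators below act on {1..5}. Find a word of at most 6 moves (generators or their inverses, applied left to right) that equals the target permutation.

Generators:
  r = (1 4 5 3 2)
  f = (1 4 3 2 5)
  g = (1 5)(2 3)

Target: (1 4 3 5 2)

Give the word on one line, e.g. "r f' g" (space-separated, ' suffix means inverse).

  after g': (1 5)(2 3)
  after f: (3 5 4)
  after f: (1 4 2 5 3)
  after g: (1 4 3 5 2)

g' f f g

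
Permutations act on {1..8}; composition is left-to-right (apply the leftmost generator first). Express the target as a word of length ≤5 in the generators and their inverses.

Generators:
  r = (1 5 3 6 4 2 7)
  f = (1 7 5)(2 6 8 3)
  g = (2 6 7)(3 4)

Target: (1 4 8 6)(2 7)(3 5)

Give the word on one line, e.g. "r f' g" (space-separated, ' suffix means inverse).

r' g' r' g f'

  after r': (1 7 2 4 6 3 5)
  after g': (1 6 4 2 3 5)
  after r': (1 3)(2 5 7)
  after g: (1 4 3)(2 5)(6 7)
  after f': (1 4 8 6)(2 7)(3 5)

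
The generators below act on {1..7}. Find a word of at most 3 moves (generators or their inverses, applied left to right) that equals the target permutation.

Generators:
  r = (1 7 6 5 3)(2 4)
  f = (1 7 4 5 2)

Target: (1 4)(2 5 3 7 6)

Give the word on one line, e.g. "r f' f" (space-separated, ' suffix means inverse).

r f

  after r: (1 7 6 5 3)(2 4)
  after f: (1 4)(2 5 3 7 6)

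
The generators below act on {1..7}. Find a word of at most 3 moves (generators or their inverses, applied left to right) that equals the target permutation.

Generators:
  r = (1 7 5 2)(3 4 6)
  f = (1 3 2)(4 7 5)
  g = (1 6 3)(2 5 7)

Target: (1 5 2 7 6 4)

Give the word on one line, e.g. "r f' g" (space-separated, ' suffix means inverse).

  after r': (1 2 5 7)(3 6 4)
  after g': (1 7 3)(4 6)
  after g': (1 5 2 7 6 4)

r' g' g'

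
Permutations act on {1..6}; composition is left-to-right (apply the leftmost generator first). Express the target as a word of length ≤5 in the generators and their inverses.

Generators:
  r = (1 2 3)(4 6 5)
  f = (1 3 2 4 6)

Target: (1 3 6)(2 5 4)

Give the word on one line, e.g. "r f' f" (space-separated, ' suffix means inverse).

f' f' f' r

  after f': (1 6 4 2 3)
  after f': (1 4 3 6 2)
  after f': (1 2 6 3 4)
  after r: (1 3 6)(2 5 4)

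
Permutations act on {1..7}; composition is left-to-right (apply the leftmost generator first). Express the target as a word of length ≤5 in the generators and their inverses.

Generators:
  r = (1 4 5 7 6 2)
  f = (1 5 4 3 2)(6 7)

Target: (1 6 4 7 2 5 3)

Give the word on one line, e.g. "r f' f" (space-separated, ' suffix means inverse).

f' r' f' r

  after f': (1 2 3 4 5)(6 7)
  after r': (1 6 5 2 3)
  after f': (1 7 6)(2 4 5 3)
  after r: (1 6 4 7 2 5 3)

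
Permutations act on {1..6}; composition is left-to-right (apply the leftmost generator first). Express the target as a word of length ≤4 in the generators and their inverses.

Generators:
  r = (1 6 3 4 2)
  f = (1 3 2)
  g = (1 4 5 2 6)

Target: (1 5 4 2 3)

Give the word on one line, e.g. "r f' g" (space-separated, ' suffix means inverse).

  after r': (1 2 4 3 6)
  after g': (1 5 4 3 2)
  after f': (1 5 4)
  after f': (1 5 4 2 3)

r' g' f' f'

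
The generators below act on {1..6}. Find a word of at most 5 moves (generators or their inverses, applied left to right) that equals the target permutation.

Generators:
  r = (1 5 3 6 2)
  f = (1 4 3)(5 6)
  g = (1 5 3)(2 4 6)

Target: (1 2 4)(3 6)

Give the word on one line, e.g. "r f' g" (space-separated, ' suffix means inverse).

f r' g'

  after f: (1 4 3)(5 6)
  after r': (1 4 5 3 2 6)
  after g': (1 2 4)(3 6)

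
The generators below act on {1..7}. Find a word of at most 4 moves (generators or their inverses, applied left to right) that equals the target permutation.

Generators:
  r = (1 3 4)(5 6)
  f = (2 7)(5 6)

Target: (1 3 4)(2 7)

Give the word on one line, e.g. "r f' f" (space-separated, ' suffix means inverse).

  after r: (1 3 4)(5 6)
  after f: (1 3 4)(2 7)

r f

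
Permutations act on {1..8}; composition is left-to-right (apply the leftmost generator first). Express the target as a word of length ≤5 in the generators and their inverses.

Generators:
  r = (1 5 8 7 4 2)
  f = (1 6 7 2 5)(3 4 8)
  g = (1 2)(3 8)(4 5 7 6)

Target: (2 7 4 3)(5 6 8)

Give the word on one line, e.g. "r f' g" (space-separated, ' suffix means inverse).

  after r': (1 2 4 7 8 5)
  after g': (2 6 7 3 8 4 5)
  after r: (1 5)(2 6 4 8)(3 7)
  after f: (2 7 4 3)(5 6 8)

r' g' r f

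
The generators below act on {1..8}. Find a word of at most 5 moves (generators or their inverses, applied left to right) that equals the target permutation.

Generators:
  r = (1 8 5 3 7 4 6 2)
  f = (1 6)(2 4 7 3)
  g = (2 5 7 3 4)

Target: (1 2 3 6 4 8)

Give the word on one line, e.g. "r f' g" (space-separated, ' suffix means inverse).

  after g: (2 5 7 3 4)
  after g: (2 7 4 5 3)
  after r': (1 2 3 6 4 8)

g g r'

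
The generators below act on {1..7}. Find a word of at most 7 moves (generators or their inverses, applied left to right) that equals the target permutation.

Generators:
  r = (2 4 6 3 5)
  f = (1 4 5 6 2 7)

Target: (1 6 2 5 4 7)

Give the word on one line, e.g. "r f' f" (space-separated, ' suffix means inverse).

r' f' r' f' f'

  after r': (2 5 3 6 4)
  after f': (1 7 2 4 6)(3 5)
  after r': (1 7 5 6)
  after f': (1 2 6 7 4)
  after f': (1 6 2 5 4 7)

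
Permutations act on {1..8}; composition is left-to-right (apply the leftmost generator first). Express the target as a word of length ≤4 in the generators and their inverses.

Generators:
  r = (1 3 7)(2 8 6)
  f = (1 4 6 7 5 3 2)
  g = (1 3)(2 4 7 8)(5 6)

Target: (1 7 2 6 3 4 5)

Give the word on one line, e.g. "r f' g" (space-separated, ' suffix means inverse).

f f f

  after f: (1 4 6 7 5 3 2)
  after f: (1 6 5 2 4 7 3)
  after f: (1 7 2 6 3 4 5)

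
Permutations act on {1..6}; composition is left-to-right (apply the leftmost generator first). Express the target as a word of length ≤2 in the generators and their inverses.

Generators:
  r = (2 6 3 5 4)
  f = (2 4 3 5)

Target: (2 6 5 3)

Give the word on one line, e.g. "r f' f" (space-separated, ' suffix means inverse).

r f

  after r: (2 6 3 5 4)
  after f: (2 6 5 3)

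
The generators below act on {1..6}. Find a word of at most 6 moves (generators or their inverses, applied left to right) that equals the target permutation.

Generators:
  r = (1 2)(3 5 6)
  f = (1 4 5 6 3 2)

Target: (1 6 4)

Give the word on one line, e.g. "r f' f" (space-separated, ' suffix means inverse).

r' f' r r

  after r': (1 2)(3 6 5)
  after f': (1 3 5 6 4)
  after r: (1 5 3 6 4 2)
  after r: (1 6 4)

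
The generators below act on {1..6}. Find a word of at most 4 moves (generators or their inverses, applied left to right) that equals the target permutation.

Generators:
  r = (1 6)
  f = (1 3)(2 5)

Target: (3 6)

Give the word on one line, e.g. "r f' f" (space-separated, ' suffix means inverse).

f' r f'

  after f': (1 3)(2 5)
  after r: (1 3 6)(2 5)
  after f': (3 6)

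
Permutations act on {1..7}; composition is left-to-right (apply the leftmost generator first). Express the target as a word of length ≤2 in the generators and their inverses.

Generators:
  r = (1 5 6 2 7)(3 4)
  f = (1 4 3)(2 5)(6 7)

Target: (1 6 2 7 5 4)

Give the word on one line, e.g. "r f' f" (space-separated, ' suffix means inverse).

  after r': (1 7 2 6 5)(3 4)
  after f: (1 6 2 7 5 4)

r' f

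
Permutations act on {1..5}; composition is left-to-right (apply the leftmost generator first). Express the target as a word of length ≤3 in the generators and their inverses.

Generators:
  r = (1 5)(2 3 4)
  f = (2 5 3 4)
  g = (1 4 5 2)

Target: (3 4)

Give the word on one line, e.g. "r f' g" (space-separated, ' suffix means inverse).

g g r

  after g: (1 4 5 2)
  after g: (1 5)(2 4)
  after r: (3 4)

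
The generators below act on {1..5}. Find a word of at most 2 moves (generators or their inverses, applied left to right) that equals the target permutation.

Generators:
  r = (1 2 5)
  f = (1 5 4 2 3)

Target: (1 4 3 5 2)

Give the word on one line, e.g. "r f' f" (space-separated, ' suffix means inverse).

  after f: (1 5 4 2 3)
  after f: (1 4 3 5 2)

f f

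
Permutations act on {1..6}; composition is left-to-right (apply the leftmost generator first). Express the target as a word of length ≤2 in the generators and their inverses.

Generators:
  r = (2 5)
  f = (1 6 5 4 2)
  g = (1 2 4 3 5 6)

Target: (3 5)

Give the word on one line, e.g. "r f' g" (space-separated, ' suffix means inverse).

f g

  after f: (1 6 5 4 2)
  after g: (3 5)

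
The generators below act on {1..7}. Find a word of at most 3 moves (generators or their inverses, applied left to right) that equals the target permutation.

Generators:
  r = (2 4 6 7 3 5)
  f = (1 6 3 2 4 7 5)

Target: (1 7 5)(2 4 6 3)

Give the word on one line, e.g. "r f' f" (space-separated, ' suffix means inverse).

r' f' f'

  after r': (2 5 3 7 6 4)
  after f': (1 5 6 2 7)(3 4)
  after f': (1 7 5)(2 4 6 3)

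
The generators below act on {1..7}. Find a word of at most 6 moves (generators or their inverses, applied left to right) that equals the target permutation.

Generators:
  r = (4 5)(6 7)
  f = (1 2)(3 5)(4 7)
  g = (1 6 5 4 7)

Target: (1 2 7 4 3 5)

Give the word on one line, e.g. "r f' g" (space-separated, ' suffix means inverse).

  after r': (4 5)(6 7)
  after f': (1 2)(3 5 7 6 4)
  after r': (1 2)(3 4)(5 6)
  after g': (1 2 7 4 3 5)

r' f' r' g'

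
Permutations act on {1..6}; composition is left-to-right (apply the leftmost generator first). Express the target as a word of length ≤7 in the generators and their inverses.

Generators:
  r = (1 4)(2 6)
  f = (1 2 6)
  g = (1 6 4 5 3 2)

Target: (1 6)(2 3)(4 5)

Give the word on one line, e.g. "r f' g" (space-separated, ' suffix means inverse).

r' g r' g' g'

  after r': (1 4)(2 6)
  after g: (1 5 3 2 4 6)
  after r': (1 5 3 6 4 2)
  after g': (1 4 3)
  after g': (1 6)(2 3)(4 5)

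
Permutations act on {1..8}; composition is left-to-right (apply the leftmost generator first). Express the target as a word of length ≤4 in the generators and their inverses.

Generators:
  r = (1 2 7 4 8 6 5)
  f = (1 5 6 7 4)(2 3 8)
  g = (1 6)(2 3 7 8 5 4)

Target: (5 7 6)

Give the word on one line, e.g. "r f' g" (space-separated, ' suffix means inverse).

  after r: (1 2 7 4 8 6 5)
  after f': (1 8 5 4 3 2 6)
  after g: (1 5 2)(4 7 8)
  after r: (5 7 6)

r f' g r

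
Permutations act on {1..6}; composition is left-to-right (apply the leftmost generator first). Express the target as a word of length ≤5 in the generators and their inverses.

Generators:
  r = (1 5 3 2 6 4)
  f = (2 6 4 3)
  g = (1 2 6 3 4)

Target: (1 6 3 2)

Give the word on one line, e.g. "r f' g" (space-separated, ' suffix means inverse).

  after f': (2 3 4 6)
  after f': (2 4)(3 6)
  after g: (1 2)(4 6)
  after f: (1 6 3 2)

f' f' g f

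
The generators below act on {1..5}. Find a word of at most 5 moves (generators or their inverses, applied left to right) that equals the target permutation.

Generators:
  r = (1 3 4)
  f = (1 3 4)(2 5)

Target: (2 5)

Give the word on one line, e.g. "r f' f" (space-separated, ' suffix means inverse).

f' f' f'

  after f': (1 4 3)(2 5)
  after f': (1 3 4)
  after f': (2 5)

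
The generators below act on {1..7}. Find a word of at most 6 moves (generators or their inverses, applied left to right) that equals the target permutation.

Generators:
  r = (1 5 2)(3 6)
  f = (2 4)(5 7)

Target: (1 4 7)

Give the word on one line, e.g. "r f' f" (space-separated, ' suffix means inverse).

f' r r f'

  after f': (2 4)(5 7)
  after r: (1 5 7 2 4)(3 6)
  after r: (1 2 4 5 7)
  after f': (1 4 7)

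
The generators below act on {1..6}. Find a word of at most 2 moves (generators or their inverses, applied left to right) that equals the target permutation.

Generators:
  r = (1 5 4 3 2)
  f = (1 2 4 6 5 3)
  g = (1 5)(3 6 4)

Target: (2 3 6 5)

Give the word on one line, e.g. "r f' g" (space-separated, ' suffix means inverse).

  after g: (1 5)(3 6 4)
  after r': (2 3 6 5)

g r'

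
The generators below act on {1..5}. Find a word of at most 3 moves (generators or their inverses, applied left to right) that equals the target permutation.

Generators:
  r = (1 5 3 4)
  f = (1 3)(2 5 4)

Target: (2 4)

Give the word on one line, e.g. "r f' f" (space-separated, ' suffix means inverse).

r r f'

  after r: (1 5 3 4)
  after r: (1 3)(4 5)
  after f': (2 4)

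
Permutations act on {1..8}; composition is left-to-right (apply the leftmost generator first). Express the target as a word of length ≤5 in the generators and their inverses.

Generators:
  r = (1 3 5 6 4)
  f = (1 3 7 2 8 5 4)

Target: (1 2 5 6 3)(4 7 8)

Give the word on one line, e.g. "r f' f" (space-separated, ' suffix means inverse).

r f f

  after r: (1 3 5 6 4)
  after f: (1 7 2 8 5 6)(3 4)
  after f: (1 2 5 6 3)(4 7 8)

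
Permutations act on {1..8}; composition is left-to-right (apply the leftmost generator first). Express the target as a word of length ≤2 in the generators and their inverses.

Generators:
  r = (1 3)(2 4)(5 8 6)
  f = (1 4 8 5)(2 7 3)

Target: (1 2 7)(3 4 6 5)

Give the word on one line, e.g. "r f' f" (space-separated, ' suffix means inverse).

  after f: (1 4 8 5)(2 7 3)
  after r: (1 2 7)(3 4 6 5)

f r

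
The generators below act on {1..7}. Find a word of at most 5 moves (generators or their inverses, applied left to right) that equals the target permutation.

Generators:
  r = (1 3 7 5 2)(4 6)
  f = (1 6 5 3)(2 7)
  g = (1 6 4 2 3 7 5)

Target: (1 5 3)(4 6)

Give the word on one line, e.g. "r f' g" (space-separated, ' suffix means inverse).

  after g: (1 6 4 2 3 7 5)
  after f': (2 5 3)(4 7 6)
  after f': (1 3 7)(2 6 4)
  after g': (1 2)(5 7)
  after r': (1 5 3)(4 6)

g f' f' g' r'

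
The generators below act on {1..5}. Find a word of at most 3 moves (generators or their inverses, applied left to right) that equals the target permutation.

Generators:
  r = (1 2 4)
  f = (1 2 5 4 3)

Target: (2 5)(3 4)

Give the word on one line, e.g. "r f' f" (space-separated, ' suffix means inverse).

  after f: (1 2 5 4 3)
  after r': (2 5)(3 4)

f r'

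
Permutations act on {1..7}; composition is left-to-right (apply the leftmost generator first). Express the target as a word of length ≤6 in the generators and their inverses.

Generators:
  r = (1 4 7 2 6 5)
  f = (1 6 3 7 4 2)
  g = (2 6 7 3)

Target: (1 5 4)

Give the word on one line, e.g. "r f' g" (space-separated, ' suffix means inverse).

r' f g' f

  after r': (1 5 6 2 7 4)
  after f: (1 5 3 7 2 4 6)
  after g': (1 5 7 3 6)(2 4)
  after f: (1 5 4)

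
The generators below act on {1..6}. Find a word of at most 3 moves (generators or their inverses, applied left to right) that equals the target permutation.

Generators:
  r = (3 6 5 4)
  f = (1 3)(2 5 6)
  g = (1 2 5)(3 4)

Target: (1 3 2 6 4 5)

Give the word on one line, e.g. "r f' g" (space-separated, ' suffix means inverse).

r r f'

  after r: (3 6 5 4)
  after r: (3 5)(4 6)
  after f': (1 3 2 6 4 5)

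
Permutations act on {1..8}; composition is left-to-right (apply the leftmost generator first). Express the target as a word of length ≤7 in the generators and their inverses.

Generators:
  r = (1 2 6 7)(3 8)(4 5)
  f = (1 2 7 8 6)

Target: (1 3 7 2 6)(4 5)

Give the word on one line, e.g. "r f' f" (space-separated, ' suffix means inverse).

r' r' f' r' f'

  after r': (1 7 6 2)(3 8)(4 5)
  after r': (1 6)(2 7)
  after f': (1 8 7)
  after r': (1 3 8 6 2)(4 5)
  after f': (1 3 7 2 6)(4 5)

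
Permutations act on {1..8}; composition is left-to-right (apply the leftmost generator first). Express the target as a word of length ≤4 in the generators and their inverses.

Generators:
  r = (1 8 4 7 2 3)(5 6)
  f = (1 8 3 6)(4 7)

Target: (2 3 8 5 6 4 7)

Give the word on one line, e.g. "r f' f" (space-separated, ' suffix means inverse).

  after f': (1 6 3 8)(4 7)
  after f': (1 3)(6 8)
  after r: (2 3 8 5 6 4 7)

f' f' r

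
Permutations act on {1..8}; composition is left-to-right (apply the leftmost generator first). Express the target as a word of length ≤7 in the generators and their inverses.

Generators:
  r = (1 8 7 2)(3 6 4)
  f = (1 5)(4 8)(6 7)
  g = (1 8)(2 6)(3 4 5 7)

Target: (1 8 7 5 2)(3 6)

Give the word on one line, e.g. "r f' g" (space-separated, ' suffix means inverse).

g' f g' r' f'

  after g': (1 8)(2 6)(3 7 5 4)
  after f: (1 4 3 6 2 7)(5 8)
  after g': (1 3 2 5)(4 7 8)
  after r': (1 4 8 6 3 7)(2 5)
  after f': (1 8 7 5 2)(3 6)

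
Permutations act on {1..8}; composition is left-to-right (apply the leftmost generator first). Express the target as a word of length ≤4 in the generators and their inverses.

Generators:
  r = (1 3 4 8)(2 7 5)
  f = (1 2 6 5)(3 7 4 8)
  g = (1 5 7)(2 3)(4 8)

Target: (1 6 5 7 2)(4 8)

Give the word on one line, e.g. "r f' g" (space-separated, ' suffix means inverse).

r g' f

  after r: (1 3 4 8)(2 7 5)
  after g': (1 2 5 3 8 7)
  after f: (1 6 5 7 2)(4 8)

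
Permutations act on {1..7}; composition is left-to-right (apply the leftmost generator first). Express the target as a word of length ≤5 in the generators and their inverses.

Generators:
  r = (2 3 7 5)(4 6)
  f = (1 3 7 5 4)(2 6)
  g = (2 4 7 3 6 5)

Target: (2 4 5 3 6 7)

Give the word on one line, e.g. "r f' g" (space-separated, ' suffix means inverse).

  after f': (1 4 5 7 3)(2 6)
  after r: (1 6 3)(2 4)
  after g': (1 3)(4 5 6 7)
  after f': (2 6 3 4 7 5)
  after r: (2 4 5 3 6 7)

f' r g' f' r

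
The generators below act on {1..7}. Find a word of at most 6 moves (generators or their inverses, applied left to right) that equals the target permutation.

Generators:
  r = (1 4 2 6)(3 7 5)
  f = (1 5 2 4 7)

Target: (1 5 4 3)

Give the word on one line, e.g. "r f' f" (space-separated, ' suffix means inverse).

  after f': (1 7 4 2 5)
  after r': (1 3 5 6 2 7)
  after f: (1 3 2)(4 7 5 6)
  after r: (1 7 3 6 2 4 5)
  after r: (1 5 4 3)

f' r' f r r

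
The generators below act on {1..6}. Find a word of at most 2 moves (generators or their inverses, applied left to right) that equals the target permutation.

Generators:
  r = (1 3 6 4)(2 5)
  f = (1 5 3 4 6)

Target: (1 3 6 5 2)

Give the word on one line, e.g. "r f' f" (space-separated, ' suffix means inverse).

  after r': (1 4 6 3)(2 5)
  after f': (1 3 6 5 2)

r' f'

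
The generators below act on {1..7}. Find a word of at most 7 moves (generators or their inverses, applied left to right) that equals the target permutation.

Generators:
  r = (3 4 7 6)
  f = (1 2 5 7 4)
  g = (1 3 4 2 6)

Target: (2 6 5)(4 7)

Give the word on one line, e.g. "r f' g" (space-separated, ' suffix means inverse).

  after f': (1 4 7 5 2)
  after r: (1 7 5 2)(3 4 6)
  after g': (1 7 5 4 2 6)
  after f: (1 4 5)(2 6)
  after f: (2 6 5)(4 7)

f' r g' f f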